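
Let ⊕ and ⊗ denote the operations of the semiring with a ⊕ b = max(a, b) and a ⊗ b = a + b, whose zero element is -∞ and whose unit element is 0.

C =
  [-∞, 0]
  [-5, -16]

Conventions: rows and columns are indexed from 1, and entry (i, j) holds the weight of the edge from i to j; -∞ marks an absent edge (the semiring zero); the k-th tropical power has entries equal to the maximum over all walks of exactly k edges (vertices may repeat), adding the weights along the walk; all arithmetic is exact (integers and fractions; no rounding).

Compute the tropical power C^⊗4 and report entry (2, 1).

C^⊗2:
  [-5, -16]
  [-21, -5]
C^⊗3:
  [-21, -5]
  [-10, -21]
C^⊗4:
  [-10, -21]
  [-26, -10]
Key observation: the optimum is the walk 2->1->2->2->1, with weight (-5) + 0 + (-16) + (-5) = -26.
Optimal value attained by: walk 2->1->2->2->1.
Answer: (C^⊗4)[2][1] = -26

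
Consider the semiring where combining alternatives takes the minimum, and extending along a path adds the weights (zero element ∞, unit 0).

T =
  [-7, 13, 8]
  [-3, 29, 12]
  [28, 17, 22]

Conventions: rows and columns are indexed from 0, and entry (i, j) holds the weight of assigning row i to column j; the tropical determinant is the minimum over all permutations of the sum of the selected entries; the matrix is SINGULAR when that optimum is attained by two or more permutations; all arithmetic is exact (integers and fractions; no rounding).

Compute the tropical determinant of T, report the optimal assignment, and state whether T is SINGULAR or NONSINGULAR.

σ = (0, 1, 2): (-7) + 29 + 22 = 44
σ = (0, 2, 1): (-7) + 12 + 17 = 22
σ = (1, 0, 2): 13 + (-3) + 22 = 32
σ = (1, 2, 0): 13 + 12 + 28 = 53
σ = (2, 0, 1): 8 + (-3) + 17 = 22
σ = (2, 1, 0): 8 + 29 + 28 = 65
Optimal value attained by: σ = (0, 2, 1).
Answer: det⊕(T) = 22; verdict: SINGULAR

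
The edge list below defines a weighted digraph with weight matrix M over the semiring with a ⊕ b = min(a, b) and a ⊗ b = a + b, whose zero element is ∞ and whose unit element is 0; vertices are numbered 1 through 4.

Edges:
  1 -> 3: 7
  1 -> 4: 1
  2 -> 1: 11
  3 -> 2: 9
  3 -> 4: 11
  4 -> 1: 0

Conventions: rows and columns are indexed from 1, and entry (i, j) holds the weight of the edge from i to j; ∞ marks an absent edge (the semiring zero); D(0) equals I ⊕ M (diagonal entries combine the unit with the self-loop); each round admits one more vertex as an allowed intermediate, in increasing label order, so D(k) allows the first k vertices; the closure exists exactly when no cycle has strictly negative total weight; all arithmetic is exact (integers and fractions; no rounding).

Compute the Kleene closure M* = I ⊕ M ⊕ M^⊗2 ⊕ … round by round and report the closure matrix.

D(0):
  [0, ∞, 7, 1]
  [11, 0, ∞, ∞]
  [∞, 9, 0, 11]
  [0, ∞, ∞, 0]
D(1):
  [0, ∞, 7, 1]
  [11, 0, 18, 12]
  [∞, 9, 0, 11]
  [0, ∞, 7, 0]
D(2):
  [0, ∞, 7, 1]
  [11, 0, 18, 12]
  [20, 9, 0, 11]
  [0, ∞, 7, 0]
D(3):
  [0, 16, 7, 1]
  [11, 0, 18, 12]
  [20, 9, 0, 11]
  [0, 16, 7, 0]
D(4):
  [0, 16, 7, 1]
  [11, 0, 18, 12]
  [11, 9, 0, 11]
  [0, 16, 7, 0]
Answer: M* = [[0, 16, 7, 1], [11, 0, 18, 12], [11, 9, 0, 11], [0, 16, 7, 0]]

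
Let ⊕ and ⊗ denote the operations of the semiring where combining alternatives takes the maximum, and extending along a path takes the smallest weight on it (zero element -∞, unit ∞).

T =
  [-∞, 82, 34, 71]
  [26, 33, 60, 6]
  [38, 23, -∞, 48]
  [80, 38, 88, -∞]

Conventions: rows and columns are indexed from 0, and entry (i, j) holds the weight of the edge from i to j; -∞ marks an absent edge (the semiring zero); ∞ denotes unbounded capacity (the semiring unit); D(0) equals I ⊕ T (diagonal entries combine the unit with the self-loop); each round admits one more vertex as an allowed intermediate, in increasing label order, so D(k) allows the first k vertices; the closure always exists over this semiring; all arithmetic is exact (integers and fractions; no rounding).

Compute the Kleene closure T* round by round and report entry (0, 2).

D(0):
  [∞, 82, 34, 71]
  [26, ∞, 60, 6]
  [38, 23, ∞, 48]
  [80, 38, 88, ∞]
D(1):
  [∞, 82, 34, 71]
  [26, ∞, 60, 26]
  [38, 38, ∞, 48]
  [80, 80, 88, ∞]
D(2):
  [∞, 82, 60, 71]
  [26, ∞, 60, 26]
  [38, 38, ∞, 48]
  [80, 80, 88, ∞]
D(3):
  [∞, 82, 60, 71]
  [38, ∞, 60, 48]
  [38, 38, ∞, 48]
  [80, 80, 88, ∞]
D(4):
  [∞, 82, 71, 71]
  [48, ∞, 60, 48]
  [48, 48, ∞, 48]
  [80, 80, 88, ∞]
Answer: T*[0][2] = 71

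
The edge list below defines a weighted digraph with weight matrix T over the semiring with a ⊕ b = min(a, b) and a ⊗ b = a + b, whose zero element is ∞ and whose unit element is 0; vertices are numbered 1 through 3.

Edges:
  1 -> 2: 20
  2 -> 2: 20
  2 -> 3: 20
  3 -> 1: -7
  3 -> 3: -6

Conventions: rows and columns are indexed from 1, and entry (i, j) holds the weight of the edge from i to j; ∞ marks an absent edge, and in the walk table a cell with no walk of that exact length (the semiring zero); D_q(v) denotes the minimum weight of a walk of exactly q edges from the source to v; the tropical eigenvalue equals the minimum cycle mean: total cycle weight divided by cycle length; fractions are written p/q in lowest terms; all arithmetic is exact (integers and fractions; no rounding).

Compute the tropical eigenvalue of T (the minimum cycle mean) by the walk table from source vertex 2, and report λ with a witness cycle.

q=0: [∞, 0, ∞]
q=1: [∞, 20, 20]
q=2: [13, 40, 14]
q=3: [7, 33, 8]
Optimal cycle mean attained by: cycle 3->3, total (-6), length 1.
Answer: λ = -6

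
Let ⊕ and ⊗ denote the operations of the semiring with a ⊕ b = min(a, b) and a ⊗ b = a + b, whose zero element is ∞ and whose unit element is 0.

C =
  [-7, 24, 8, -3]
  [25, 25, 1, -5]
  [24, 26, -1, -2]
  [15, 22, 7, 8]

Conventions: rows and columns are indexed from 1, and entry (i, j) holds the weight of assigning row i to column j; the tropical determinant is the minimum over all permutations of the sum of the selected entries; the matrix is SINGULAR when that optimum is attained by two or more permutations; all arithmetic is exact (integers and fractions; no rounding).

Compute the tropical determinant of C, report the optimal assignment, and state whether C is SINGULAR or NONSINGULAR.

σ = (1, 2, 3, 4): (-7) + 25 + (-1) + 8 = 25
σ = (1, 2, 4, 3): (-7) + 25 + (-2) + 7 = 23
σ = (1, 3, 2, 4): (-7) + 1 + 26 + 8 = 28
σ = (1, 3, 4, 2): (-7) + 1 + (-2) + 22 = 14
σ = (1, 4, 2, 3): (-7) + (-5) + 26 + 7 = 21
σ = (1, 4, 3, 2): (-7) + (-5) + (-1) + 22 = 9
σ = (2, 1, 3, 4): 24 + 25 + (-1) + 8 = 56
σ = (2, 1, 4, 3): 24 + 25 + (-2) + 7 = 54
σ = (2, 3, 1, 4): 24 + 1 + 24 + 8 = 57
σ = (2, 3, 4, 1): 24 + 1 + (-2) + 15 = 38
σ = (2, 4, 1, 3): 24 + (-5) + 24 + 7 = 50
σ = (2, 4, 3, 1): 24 + (-5) + (-1) + 15 = 33
σ = (3, 1, 2, 4): 8 + 25 + 26 + 8 = 67
σ = (3, 1, 4, 2): 8 + 25 + (-2) + 22 = 53
σ = (3, 2, 1, 4): 8 + 25 + 24 + 8 = 65
σ = (3, 2, 4, 1): 8 + 25 + (-2) + 15 = 46
σ = (3, 4, 1, 2): 8 + (-5) + 24 + 22 = 49
σ = (3, 4, 2, 1): 8 + (-5) + 26 + 15 = 44
σ = (4, 1, 2, 3): (-3) + 25 + 26 + 7 = 55
σ = (4, 1, 3, 2): (-3) + 25 + (-1) + 22 = 43
σ = (4, 2, 1, 3): (-3) + 25 + 24 + 7 = 53
σ = (4, 2, 3, 1): (-3) + 25 + (-1) + 15 = 36
σ = (4, 3, 1, 2): (-3) + 1 + 24 + 22 = 44
σ = (4, 3, 2, 1): (-3) + 1 + 26 + 15 = 39
Optimal value attained by: σ = (1, 4, 3, 2).
Answer: det⊕(C) = 9; verdict: NONSINGULAR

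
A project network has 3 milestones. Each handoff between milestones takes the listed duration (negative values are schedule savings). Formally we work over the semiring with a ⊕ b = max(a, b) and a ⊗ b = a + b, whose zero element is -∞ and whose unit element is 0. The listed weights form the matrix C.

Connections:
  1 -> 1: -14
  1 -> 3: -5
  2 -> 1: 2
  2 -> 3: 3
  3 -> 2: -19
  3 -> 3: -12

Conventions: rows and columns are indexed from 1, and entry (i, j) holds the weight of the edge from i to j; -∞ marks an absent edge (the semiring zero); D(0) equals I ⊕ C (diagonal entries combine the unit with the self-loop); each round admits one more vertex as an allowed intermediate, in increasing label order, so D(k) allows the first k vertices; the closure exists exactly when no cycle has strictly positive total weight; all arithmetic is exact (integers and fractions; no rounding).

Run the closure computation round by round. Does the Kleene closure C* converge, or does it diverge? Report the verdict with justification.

D(0):
  [0, -∞, -5]
  [2, 0, 3]
  [-∞, -19, 0]
D(1):
  [0, -∞, -5]
  [2, 0, 3]
  [-∞, -19, 0]
D(2):
  [0, -∞, -5]
  [2, 0, 3]
  [-17, -19, 0]
D(3):
  [0, -24, -5]
  [2, 0, 3]
  [-17, -19, 0]
Key observation: every diagonal entry stays at the unit through all rounds, so no improving cycle exists.
Answer: CONVERGES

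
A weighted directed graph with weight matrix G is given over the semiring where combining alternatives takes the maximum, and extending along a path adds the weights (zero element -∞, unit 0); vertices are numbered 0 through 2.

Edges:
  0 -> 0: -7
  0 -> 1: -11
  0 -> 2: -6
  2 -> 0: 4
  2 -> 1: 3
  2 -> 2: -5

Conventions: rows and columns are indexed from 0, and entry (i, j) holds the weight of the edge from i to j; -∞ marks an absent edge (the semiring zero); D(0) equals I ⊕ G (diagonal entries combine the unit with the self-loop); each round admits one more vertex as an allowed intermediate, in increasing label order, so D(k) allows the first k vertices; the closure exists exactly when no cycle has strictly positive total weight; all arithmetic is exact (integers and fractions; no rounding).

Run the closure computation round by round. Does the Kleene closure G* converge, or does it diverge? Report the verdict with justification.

D(0):
  [0, -11, -6]
  [-∞, 0, -∞]
  [4, 3, 0]
D(1):
  [0, -11, -6]
  [-∞, 0, -∞]
  [4, 3, 0]
D(2):
  [0, -11, -6]
  [-∞, 0, -∞]
  [4, 3, 0]
D(3):
  [0, -3, -6]
  [-∞, 0, -∞]
  [4, 3, 0]
Key observation: every diagonal entry stays at the unit through all rounds, so no improving cycle exists.
Answer: CONVERGES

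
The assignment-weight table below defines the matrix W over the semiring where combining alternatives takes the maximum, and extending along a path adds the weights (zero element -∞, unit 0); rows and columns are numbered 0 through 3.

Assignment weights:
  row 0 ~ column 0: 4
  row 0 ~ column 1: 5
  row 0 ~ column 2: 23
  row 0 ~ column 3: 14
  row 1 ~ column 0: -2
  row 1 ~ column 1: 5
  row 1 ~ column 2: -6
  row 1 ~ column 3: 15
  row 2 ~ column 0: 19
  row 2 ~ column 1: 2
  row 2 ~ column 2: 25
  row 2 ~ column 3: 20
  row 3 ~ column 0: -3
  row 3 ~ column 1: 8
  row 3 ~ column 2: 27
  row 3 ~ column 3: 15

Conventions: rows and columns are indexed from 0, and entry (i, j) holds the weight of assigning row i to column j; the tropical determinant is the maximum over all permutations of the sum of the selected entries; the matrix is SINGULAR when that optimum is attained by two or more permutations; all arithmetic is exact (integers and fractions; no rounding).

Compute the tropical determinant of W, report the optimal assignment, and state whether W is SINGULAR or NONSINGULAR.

σ = (0, 1, 2, 3): 4 + 5 + 25 + 15 = 49
σ = (0, 1, 3, 2): 4 + 5 + 20 + 27 = 56
σ = (0, 2, 1, 3): 4 + (-6) + 2 + 15 = 15
σ = (0, 2, 3, 1): 4 + (-6) + 20 + 8 = 26
σ = (0, 3, 1, 2): 4 + 15 + 2 + 27 = 48
σ = (0, 3, 2, 1): 4 + 15 + 25 + 8 = 52
σ = (1, 0, 2, 3): 5 + (-2) + 25 + 15 = 43
σ = (1, 0, 3, 2): 5 + (-2) + 20 + 27 = 50
σ = (1, 2, 0, 3): 5 + (-6) + 19 + 15 = 33
σ = (1, 2, 3, 0): 5 + (-6) + 20 + (-3) = 16
σ = (1, 3, 0, 2): 5 + 15 + 19 + 27 = 66
σ = (1, 3, 2, 0): 5 + 15 + 25 + (-3) = 42
σ = (2, 0, 1, 3): 23 + (-2) + 2 + 15 = 38
σ = (2, 0, 3, 1): 23 + (-2) + 20 + 8 = 49
σ = (2, 1, 0, 3): 23 + 5 + 19 + 15 = 62
σ = (2, 1, 3, 0): 23 + 5 + 20 + (-3) = 45
σ = (2, 3, 0, 1): 23 + 15 + 19 + 8 = 65
σ = (2, 3, 1, 0): 23 + 15 + 2 + (-3) = 37
σ = (3, 0, 1, 2): 14 + (-2) + 2 + 27 = 41
σ = (3, 0, 2, 1): 14 + (-2) + 25 + 8 = 45
σ = (3, 1, 0, 2): 14 + 5 + 19 + 27 = 65
σ = (3, 1, 2, 0): 14 + 5 + 25 + (-3) = 41
σ = (3, 2, 0, 1): 14 + (-6) + 19 + 8 = 35
σ = (3, 2, 1, 0): 14 + (-6) + 2 + (-3) = 7
Optimal value attained by: σ = (1, 3, 0, 2).
Answer: det⊕(W) = 66; verdict: NONSINGULAR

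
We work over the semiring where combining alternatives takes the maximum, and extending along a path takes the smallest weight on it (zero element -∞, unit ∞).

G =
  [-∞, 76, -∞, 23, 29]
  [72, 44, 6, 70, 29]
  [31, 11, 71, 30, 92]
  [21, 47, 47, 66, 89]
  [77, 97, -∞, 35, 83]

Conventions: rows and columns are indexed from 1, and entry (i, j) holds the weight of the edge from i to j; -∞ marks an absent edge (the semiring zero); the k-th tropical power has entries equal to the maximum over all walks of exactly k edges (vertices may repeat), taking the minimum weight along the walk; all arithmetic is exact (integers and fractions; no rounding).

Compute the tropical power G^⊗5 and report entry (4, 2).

G^⊗2:
  [72, 44, 23, 70, 29]
  [44, 72, 47, 66, 70]
  [77, 92, 71, 35, 83]
  [77, 89, 47, 66, 83]
  [77, 83, 35, 70, 83]
G^⊗3:
  [44, 72, 47, 66, 70]
  [72, 70, 47, 70, 70]
  [77, 83, 71, 70, 83]
  [77, 83, 47, 70, 83]
  [77, 83, 47, 70, 83]
G^⊗4:
  [72, 70, 47, 70, 70]
  [70, 72, 47, 70, 70]
  [77, 83, 71, 70, 83]
  [77, 83, 47, 70, 83]
  [77, 83, 47, 70, 83]
G^⊗5:
  [70, 72, 47, 70, 70]
  [72, 70, 47, 70, 70]
  [77, 83, 71, 70, 83]
  [77, 83, 47, 70, 83]
  [77, 83, 47, 70, 83]
Key observation: the optimum is the walk 4->5->5->5->5->2, with weight 89 min 83 min 83 min 83 min 97 = 83.
Optimal value attained by: walk 4->5->5->5->5->2.
Answer: (G^⊗5)[4][2] = 83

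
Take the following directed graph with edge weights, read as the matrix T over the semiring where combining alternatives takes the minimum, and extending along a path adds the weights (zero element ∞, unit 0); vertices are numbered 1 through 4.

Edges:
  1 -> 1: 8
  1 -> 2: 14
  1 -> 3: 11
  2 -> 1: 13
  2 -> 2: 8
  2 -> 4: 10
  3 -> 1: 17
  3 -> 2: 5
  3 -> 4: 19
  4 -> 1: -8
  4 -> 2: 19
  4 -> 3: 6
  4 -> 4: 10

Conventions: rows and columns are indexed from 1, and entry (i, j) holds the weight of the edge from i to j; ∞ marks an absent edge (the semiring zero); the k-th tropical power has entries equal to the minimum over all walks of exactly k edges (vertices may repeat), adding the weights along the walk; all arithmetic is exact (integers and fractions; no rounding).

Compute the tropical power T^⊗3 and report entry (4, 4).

T^⊗2:
  [16, 16, 19, 24]
  [2, 16, 16, 18]
  [11, 13, 25, 15]
  [0, 6, 3, 20]
T^⊗3:
  [16, 24, 27, 26]
  [10, 16, 13, 26]
  [7, 21, 21, 23]
  [8, 8, 11, 16]
Key observation: the optimum is the walk 4->1->2->4, with weight (-8) + 14 + 10 = 16.
Optimal value attained by: walk 4->1->2->4.
Answer: (T^⊗3)[4][4] = 16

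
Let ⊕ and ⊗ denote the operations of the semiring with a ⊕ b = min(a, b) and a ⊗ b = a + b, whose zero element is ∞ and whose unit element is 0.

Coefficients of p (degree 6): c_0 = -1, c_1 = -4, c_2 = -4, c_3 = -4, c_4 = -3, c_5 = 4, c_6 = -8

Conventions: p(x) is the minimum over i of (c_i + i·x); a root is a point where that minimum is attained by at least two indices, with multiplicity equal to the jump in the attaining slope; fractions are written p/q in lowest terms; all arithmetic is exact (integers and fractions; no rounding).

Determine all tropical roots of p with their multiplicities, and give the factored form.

hull edge (i=0, c=-1) to (i=1, c=-4): slope -3, span 1
hull edge (i=1, c=-4) to (i=6, c=-8): slope -4/5, span 5
Factored form: p(x) = -8 ⊗ (x ⊕ 4/5) ⊗ (x ⊕ 4/5) ⊗ (x ⊕ 4/5) ⊗ (x ⊕ 4/5) ⊗ (x ⊕ 4/5) ⊗ (x ⊕ 3)
Answer: roots = 4/5 (mult 5), 3 (mult 1)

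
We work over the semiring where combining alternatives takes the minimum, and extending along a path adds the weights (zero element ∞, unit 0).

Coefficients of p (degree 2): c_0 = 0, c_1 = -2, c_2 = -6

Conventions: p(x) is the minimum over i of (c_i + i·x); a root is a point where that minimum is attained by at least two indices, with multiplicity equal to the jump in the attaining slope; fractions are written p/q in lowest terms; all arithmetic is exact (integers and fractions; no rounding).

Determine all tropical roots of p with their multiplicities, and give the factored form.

hull edge (i=0, c=0) to (i=2, c=-6): slope -3, span 2
Factored form: p(x) = -6 ⊗ (x ⊕ 3) ⊗ (x ⊕ 3)
Answer: roots = 3 (mult 2)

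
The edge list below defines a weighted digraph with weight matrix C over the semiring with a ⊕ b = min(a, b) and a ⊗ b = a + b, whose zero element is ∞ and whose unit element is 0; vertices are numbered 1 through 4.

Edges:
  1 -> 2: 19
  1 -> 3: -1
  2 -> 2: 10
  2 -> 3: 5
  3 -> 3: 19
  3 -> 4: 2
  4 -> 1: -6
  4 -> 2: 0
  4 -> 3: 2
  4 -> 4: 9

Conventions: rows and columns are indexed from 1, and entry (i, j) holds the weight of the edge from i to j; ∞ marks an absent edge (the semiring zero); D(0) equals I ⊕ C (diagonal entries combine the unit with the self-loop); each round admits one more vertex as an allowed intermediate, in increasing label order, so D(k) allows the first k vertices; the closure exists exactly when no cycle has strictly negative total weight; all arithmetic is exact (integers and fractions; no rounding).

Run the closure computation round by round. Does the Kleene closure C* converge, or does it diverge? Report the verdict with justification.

D(0):
  [0, 19, -1, ∞]
  [∞, 0, 5, ∞]
  [∞, ∞, 0, 2]
  [-6, 0, 2, 0]
D(1):
  [0, 19, -1, ∞]
  [∞, 0, 5, ∞]
  [∞, ∞, 0, 2]
  [-6, 0, -7, 0]
D(2):
  [0, 19, -1, ∞]
  [∞, 0, 5, ∞]
  [∞, ∞, 0, 2]
  [-6, 0, -7, 0]
Detection: at round 3, diagonal entry (4, 4) turns strictly negative.
Key observation: the cycle 4->1->3->4 has total weight (-6) + (-1) + 2, which is strictly negative.
Answer: DIVERGES — negative cycle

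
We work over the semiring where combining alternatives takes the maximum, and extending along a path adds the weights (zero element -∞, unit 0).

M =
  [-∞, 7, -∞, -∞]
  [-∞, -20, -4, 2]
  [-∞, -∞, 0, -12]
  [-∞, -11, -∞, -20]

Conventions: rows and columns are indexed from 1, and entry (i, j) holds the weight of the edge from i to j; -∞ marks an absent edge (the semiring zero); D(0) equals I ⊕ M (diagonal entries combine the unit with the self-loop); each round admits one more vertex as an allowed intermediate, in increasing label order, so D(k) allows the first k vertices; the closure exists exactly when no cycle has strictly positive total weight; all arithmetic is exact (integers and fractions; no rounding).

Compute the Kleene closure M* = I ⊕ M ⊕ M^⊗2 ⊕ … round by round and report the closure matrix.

D(0):
  [0, 7, -∞, -∞]
  [-∞, 0, -4, 2]
  [-∞, -∞, 0, -12]
  [-∞, -11, -∞, 0]
D(1):
  [0, 7, -∞, -∞]
  [-∞, 0, -4, 2]
  [-∞, -∞, 0, -12]
  [-∞, -11, -∞, 0]
D(2):
  [0, 7, 3, 9]
  [-∞, 0, -4, 2]
  [-∞, -∞, 0, -12]
  [-∞, -11, -15, 0]
D(3):
  [0, 7, 3, 9]
  [-∞, 0, -4, 2]
  [-∞, -∞, 0, -12]
  [-∞, -11, -15, 0]
D(4):
  [0, 7, 3, 9]
  [-∞, 0, -4, 2]
  [-∞, -23, 0, -12]
  [-∞, -11, -15, 0]
Answer: M* = [[0, 7, 3, 9], [-∞, 0, -4, 2], [-∞, -23, 0, -12], [-∞, -11, -15, 0]]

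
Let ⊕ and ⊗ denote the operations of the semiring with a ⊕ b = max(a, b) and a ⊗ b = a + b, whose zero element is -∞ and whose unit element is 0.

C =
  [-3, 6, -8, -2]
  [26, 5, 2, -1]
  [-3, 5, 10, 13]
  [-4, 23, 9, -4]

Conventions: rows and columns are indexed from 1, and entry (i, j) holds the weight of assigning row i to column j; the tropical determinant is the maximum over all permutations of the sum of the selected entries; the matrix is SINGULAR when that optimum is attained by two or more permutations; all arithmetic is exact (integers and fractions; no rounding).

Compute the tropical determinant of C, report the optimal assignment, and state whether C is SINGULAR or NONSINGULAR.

σ = (1, 2, 3, 4): (-3) + 5 + 10 + (-4) = 8
σ = (1, 2, 4, 3): (-3) + 5 + 13 + 9 = 24
σ = (1, 3, 2, 4): (-3) + 2 + 5 + (-4) = 0
σ = (1, 3, 4, 2): (-3) + 2 + 13 + 23 = 35
σ = (1, 4, 2, 3): (-3) + (-1) + 5 + 9 = 10
σ = (1, 4, 3, 2): (-3) + (-1) + 10 + 23 = 29
σ = (2, 1, 3, 4): 6 + 26 + 10 + (-4) = 38
σ = (2, 1, 4, 3): 6 + 26 + 13 + 9 = 54
σ = (2, 3, 1, 4): 6 + 2 + (-3) + (-4) = 1
σ = (2, 3, 4, 1): 6 + 2 + 13 + (-4) = 17
σ = (2, 4, 1, 3): 6 + (-1) + (-3) + 9 = 11
σ = (2, 4, 3, 1): 6 + (-1) + 10 + (-4) = 11
σ = (3, 1, 2, 4): (-8) + 26 + 5 + (-4) = 19
σ = (3, 1, 4, 2): (-8) + 26 + 13 + 23 = 54
σ = (3, 2, 1, 4): (-8) + 5 + (-3) + (-4) = -10
σ = (3, 2, 4, 1): (-8) + 5 + 13 + (-4) = 6
σ = (3, 4, 1, 2): (-8) + (-1) + (-3) + 23 = 11
σ = (3, 4, 2, 1): (-8) + (-1) + 5 + (-4) = -8
σ = (4, 1, 2, 3): (-2) + 26 + 5 + 9 = 38
σ = (4, 1, 3, 2): (-2) + 26 + 10 + 23 = 57
σ = (4, 2, 1, 3): (-2) + 5 + (-3) + 9 = 9
σ = (4, 2, 3, 1): (-2) + 5 + 10 + (-4) = 9
σ = (4, 3, 1, 2): (-2) + 2 + (-3) + 23 = 20
σ = (4, 3, 2, 1): (-2) + 2 + 5 + (-4) = 1
Optimal value attained by: σ = (4, 1, 3, 2).
Answer: det⊕(C) = 57; verdict: NONSINGULAR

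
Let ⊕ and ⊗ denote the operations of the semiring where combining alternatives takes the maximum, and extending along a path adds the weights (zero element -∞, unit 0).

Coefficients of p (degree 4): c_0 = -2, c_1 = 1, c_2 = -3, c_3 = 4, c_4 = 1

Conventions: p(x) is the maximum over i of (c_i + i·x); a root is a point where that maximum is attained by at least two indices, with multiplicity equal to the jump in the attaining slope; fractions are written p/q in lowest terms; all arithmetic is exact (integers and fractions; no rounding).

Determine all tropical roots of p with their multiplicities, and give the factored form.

hull edge (i=0, c=-2) to (i=1, c=1): slope 3, span 1
hull edge (i=1, c=1) to (i=3, c=4): slope 3/2, span 2
hull edge (i=3, c=4) to (i=4, c=1): slope -3, span 1
Factored form: p(x) = 1 ⊗ (x ⊕ (-3)) ⊗ (x ⊕ (-3/2)) ⊗ (x ⊕ (-3/2)) ⊗ (x ⊕ 3)
Answer: roots = -3 (mult 1), -3/2 (mult 2), 3 (mult 1)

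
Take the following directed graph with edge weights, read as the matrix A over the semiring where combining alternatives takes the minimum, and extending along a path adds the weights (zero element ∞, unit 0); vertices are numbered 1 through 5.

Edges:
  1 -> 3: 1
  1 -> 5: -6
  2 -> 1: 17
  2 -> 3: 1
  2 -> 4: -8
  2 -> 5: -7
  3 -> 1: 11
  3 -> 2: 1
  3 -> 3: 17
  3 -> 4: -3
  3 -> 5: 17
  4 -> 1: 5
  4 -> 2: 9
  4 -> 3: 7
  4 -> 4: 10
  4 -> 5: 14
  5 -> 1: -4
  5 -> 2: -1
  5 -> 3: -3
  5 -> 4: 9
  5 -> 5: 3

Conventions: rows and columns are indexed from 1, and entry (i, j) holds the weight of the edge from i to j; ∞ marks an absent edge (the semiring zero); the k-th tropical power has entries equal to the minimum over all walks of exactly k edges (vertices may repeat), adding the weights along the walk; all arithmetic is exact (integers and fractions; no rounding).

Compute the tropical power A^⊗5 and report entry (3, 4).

A^⊗2:
  [-10, -7, -9, -2, -3]
  [-11, -8, -10, -2, -4]
  [2, 6, 2, -7, -6]
  [10, 8, 6, 1, -1]
  [-1, -2, -3, -9, -10]
A^⊗3:
  [-7, -8, -9, -15, -16]
  [-8, -9, -10, -16, -17]
  [-10, -7, -9, -2, -4]
  [-5, -2, -4, 0, 1]
  [-14, -11, -13, -10, -9]
A^⊗4:
  [-20, -17, -19, -16, -15]
  [-21, -18, -20, -17, -16]
  [-8, -8, -9, -15, -16]
  [-3, -3, -4, -10, -11]
  [-13, -12, -13, -19, -20]
A^⊗5:
  [-19, -18, -19, -25, -26]
  [-20, -19, -20, -26, -27]
  [-20, -17, -19, -16, -15]
  [-15, -12, -14, -11, -10]
  [-24, -21, -23, -20, -19]
Key observation: the optimum is the walk 3->2->5->3->2->4, with weight 1 + (-7) + (-3) + 1 + (-8) = -16.
Optimal value attained by: walk 3->2->5->3->2->4.
Answer: (A^⊗5)[3][4] = -16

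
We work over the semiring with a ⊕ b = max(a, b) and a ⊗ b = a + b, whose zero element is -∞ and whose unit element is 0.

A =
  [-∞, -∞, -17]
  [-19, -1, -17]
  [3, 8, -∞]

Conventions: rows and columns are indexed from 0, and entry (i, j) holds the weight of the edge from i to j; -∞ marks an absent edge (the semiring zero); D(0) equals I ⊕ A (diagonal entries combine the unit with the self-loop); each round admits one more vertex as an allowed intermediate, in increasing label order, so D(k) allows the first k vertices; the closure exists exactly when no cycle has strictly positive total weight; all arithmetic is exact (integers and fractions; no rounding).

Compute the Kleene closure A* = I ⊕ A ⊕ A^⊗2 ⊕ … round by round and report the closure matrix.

D(0):
  [0, -∞, -17]
  [-19, 0, -17]
  [3, 8, 0]
D(1):
  [0, -∞, -17]
  [-19, 0, -17]
  [3, 8, 0]
D(2):
  [0, -∞, -17]
  [-19, 0, -17]
  [3, 8, 0]
D(3):
  [0, -9, -17]
  [-14, 0, -17]
  [3, 8, 0]
Answer: A* = [[0, -9, -17], [-14, 0, -17], [3, 8, 0]]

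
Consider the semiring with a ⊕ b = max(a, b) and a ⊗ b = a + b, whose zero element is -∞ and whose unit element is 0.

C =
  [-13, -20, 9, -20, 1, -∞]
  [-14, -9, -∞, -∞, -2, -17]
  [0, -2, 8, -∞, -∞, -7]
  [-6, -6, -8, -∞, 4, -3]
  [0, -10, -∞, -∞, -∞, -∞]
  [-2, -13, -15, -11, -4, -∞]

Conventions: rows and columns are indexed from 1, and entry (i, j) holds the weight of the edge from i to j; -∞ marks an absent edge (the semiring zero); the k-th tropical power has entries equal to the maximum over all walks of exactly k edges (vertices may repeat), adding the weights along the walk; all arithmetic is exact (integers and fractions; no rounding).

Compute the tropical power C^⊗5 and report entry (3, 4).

C^⊗2:
  [9, 7, 17, -33, -12, 2]
  [-2, -12, -5, -28, -11, -26]
  [8, 6, 16, -18, 1, 1]
  [4, -6, 3, -14, -5, -15]
  [-13, -19, 9, -20, 1, -27]
  [-4, -14, 7, -22, -1, -14]
C^⊗3:
  [17, 15, 25, -9, 10, 10]
  [-5, -7, 7, -22, -1, -12]
  [16, 14, 24, -10, 9, 9]
  [3, 1, 13, -16, 5, -4]
  [9, 7, 17, -33, -12, 2]
  [7, 5, 15, -24, -3, 0]
C^⊗4:
  [25, 23, 33, -1, 18, 18]
  [7, 5, 15, -23, -4, 0]
  [24, 22, 32, -2, 17, 17]
  [13, 11, 21, -15, 4, 6]
  [17, 15, 25, -9, 10, 10]
  [15, 13, 23, -11, 8, 8]
C^⊗5:
  [33, 31, 41, 7, 26, 26]
  [15, 13, 23, -11, 8, 8]
  [32, 30, 40, 6, 25, 25]
  [21, 19, 29, -5, 14, 14]
  [25, 23, 33, -1, 18, 18]
  [23, 21, 31, -3, 16, 16]
Key observation: the optimum is the walk 3->3->3->3->6->4, with weight 8 + 8 + 8 + (-7) + (-11) = 6.
Optimal value attained by: walk 3->3->3->3->6->4.
Answer: (C^⊗5)[3][4] = 6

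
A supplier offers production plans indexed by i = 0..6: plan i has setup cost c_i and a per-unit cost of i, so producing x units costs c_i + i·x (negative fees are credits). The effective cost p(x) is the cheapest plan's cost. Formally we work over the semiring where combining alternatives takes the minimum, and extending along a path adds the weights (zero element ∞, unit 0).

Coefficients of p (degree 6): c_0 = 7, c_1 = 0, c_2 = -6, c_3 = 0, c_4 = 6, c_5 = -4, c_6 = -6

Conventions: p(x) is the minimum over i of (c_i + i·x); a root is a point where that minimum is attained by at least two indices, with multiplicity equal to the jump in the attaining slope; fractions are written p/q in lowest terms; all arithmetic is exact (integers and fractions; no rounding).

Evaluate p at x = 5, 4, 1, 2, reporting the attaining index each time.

p(5) = min(7+0·5=7, 0+1·5=5, -6+2·5=4, 0+3·5=15, 6+4·5=26, -4+5·5=21, -6+6·5=24) = 4 (attained by i=2)
p(4) = min(7+0·4=7, 0+1·4=4, -6+2·4=2, 0+3·4=12, 6+4·4=22, -4+5·4=16, -6+6·4=18) = 2 (attained by i=2)
p(1) = min(7+0·1=7, 0+1·1=1, -6+2·1=-4, 0+3·1=3, 6+4·1=10, -4+5·1=1, -6+6·1=0) = -4 (attained by i=2)
p(2) = min(7+0·2=7, 0+1·2=2, -6+2·2=-2, 0+3·2=6, 6+4·2=14, -4+5·2=6, -6+6·2=6) = -2 (attained by i=2)
Answer: p(5) = 4; p(4) = 2; p(1) = -4; p(2) = -2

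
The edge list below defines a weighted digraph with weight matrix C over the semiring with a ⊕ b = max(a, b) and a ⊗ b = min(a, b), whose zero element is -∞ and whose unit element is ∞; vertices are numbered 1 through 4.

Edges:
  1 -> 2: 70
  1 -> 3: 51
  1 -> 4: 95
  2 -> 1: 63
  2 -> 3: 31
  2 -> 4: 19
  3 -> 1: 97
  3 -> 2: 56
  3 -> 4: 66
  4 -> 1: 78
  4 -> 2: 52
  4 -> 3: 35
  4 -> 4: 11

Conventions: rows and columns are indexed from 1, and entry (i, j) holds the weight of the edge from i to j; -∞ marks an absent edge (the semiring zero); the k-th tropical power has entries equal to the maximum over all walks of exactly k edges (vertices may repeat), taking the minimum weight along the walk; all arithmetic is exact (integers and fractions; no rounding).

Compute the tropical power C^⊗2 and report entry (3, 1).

C^⊗2:
  [78, 52, 35, 51]
  [31, 63, 51, 63]
  [66, 70, 51, 95]
  [52, 70, 51, 78]
Key observation: the optimum is the walk 3->4->1, with weight 66 min 78 = 66.
Optimal value attained by: walk 3->4->1.
Answer: (C^⊗2)[3][1] = 66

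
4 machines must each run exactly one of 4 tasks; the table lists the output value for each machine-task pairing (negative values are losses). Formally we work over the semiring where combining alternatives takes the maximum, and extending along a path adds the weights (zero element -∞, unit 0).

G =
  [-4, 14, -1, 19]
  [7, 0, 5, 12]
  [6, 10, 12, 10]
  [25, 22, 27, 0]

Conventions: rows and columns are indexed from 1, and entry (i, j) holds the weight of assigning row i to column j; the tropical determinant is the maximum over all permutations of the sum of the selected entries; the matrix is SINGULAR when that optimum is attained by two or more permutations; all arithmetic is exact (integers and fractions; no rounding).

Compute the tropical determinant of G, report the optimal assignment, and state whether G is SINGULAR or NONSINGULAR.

σ = (1, 2, 3, 4): (-4) + 0 + 12 + 0 = 8
σ = (1, 2, 4, 3): (-4) + 0 + 10 + 27 = 33
σ = (1, 3, 2, 4): (-4) + 5 + 10 + 0 = 11
σ = (1, 3, 4, 2): (-4) + 5 + 10 + 22 = 33
σ = (1, 4, 2, 3): (-4) + 12 + 10 + 27 = 45
σ = (1, 4, 3, 2): (-4) + 12 + 12 + 22 = 42
σ = (2, 1, 3, 4): 14 + 7 + 12 + 0 = 33
σ = (2, 1, 4, 3): 14 + 7 + 10 + 27 = 58
σ = (2, 3, 1, 4): 14 + 5 + 6 + 0 = 25
σ = (2, 3, 4, 1): 14 + 5 + 10 + 25 = 54
σ = (2, 4, 1, 3): 14 + 12 + 6 + 27 = 59
σ = (2, 4, 3, 1): 14 + 12 + 12 + 25 = 63
σ = (3, 1, 2, 4): (-1) + 7 + 10 + 0 = 16
σ = (3, 1, 4, 2): (-1) + 7 + 10 + 22 = 38
σ = (3, 2, 1, 4): (-1) + 0 + 6 + 0 = 5
σ = (3, 2, 4, 1): (-1) + 0 + 10 + 25 = 34
σ = (3, 4, 1, 2): (-1) + 12 + 6 + 22 = 39
σ = (3, 4, 2, 1): (-1) + 12 + 10 + 25 = 46
σ = (4, 1, 2, 3): 19 + 7 + 10 + 27 = 63
σ = (4, 1, 3, 2): 19 + 7 + 12 + 22 = 60
σ = (4, 2, 1, 3): 19 + 0 + 6 + 27 = 52
σ = (4, 2, 3, 1): 19 + 0 + 12 + 25 = 56
σ = (4, 3, 1, 2): 19 + 5 + 6 + 22 = 52
σ = (4, 3, 2, 1): 19 + 5 + 10 + 25 = 59
Optimal value attained by: σ = (2, 4, 3, 1).
Answer: det⊕(G) = 63; verdict: SINGULAR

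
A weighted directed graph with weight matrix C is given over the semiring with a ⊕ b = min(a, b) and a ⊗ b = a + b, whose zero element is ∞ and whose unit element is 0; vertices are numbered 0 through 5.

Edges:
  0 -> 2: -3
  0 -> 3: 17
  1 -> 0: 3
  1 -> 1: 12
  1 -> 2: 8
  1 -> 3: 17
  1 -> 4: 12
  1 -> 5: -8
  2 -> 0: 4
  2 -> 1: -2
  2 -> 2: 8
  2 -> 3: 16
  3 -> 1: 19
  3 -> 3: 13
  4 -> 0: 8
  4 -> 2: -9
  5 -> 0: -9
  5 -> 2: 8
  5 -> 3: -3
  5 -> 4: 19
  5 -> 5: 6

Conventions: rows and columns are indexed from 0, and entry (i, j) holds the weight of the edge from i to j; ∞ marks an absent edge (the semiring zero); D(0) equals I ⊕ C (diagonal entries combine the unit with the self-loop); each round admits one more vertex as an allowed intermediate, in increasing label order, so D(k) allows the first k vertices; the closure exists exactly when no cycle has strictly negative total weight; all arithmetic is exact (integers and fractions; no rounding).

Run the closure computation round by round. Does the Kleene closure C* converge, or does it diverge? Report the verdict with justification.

D(0):
  [0, ∞, -3, 17, ∞, ∞]
  [3, 0, 8, 17, 12, -8]
  [4, -2, 0, 16, ∞, ∞]
  [∞, 19, ∞, 0, ∞, ∞]
  [8, ∞, -9, ∞, 0, ∞]
  [-9, ∞, 8, -3, 19, 0]
D(1):
  [0, ∞, -3, 17, ∞, ∞]
  [3, 0, 0, 17, 12, -8]
  [4, -2, 0, 16, ∞, ∞]
  [∞, 19, ∞, 0, ∞, ∞]
  [8, ∞, -9, 25, 0, ∞]
  [-9, ∞, -12, -3, 19, 0]
Detection: at round 2, diagonal entry (2, 2) turns strictly negative.
Key observation: the cycle 2->1->0->2 has total weight (-2) + 3 + (-3), which is strictly negative.
Answer: DIVERGES — negative cycle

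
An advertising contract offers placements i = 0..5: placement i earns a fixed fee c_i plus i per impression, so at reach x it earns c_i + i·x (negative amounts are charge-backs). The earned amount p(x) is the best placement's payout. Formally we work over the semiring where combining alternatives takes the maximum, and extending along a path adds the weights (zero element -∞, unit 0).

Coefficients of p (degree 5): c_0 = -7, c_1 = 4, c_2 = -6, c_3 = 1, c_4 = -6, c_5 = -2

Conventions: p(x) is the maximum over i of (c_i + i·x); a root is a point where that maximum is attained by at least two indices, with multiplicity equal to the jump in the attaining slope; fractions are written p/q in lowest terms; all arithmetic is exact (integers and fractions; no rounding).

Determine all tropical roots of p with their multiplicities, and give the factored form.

hull edge (i=0, c=-7) to (i=1, c=4): slope 11, span 1
hull edge (i=1, c=4) to (i=5, c=-2): slope -3/2, span 4
Factored form: p(x) = -2 ⊗ (x ⊕ (-11)) ⊗ (x ⊕ 3/2) ⊗ (x ⊕ 3/2) ⊗ (x ⊕ 3/2) ⊗ (x ⊕ 3/2)
Answer: roots = -11 (mult 1), 3/2 (mult 4)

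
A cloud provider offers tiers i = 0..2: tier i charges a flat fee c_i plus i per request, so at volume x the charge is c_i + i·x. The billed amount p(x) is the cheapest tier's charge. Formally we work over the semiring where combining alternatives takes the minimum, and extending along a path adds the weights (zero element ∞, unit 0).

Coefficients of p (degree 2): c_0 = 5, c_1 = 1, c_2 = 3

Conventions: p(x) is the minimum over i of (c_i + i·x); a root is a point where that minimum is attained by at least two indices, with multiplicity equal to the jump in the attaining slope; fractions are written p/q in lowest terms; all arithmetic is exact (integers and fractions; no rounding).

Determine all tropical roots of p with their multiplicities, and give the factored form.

hull edge (i=0, c=5) to (i=1, c=1): slope -4, span 1
hull edge (i=1, c=1) to (i=2, c=3): slope 2, span 1
Factored form: p(x) = 3 ⊗ (x ⊕ (-2)) ⊗ (x ⊕ 4)
Answer: roots = -2 (mult 1), 4 (mult 1)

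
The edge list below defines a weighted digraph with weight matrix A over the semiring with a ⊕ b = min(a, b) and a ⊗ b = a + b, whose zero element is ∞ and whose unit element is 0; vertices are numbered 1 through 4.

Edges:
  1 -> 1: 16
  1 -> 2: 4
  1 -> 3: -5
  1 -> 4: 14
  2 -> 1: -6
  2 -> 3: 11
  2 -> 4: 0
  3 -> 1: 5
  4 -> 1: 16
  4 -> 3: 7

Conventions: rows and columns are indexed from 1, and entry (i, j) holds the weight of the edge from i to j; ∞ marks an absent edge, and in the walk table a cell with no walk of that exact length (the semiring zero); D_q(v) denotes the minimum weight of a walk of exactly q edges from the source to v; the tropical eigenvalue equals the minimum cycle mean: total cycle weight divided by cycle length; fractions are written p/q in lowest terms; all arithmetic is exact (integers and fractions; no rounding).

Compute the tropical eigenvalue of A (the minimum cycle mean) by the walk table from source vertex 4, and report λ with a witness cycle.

q=0: [∞, ∞, ∞, 0]
q=1: [16, ∞, 7, ∞]
q=2: [12, 20, 11, 30]
q=3: [14, 16, 7, 20]
q=4: [10, 18, 9, 16]
Optimal cycle mean attained by: cycle 1->2->1, total 4 + (-6), length 2.
Answer: λ = -1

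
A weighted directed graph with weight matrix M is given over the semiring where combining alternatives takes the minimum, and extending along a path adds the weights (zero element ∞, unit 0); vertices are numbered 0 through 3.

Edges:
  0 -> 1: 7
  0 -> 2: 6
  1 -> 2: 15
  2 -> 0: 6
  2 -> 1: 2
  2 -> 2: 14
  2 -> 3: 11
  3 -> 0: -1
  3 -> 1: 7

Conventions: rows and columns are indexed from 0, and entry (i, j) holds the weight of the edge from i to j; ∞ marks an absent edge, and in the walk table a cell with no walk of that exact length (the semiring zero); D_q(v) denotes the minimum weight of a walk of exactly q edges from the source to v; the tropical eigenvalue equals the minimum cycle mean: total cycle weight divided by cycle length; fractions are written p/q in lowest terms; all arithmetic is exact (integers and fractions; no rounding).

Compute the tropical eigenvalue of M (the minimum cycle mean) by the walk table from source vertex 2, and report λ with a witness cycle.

q=0: [∞, ∞, 0, ∞]
q=1: [6, 2, 14, 11]
q=2: [10, 13, 12, 25]
q=3: [18, 14, 16, 23]
q=4: [22, 18, 24, 27]
Optimal cycle mean attained by: cycle 0->2->3->0, total 6 + 11 + (-1), length 3.
Answer: λ = 16/3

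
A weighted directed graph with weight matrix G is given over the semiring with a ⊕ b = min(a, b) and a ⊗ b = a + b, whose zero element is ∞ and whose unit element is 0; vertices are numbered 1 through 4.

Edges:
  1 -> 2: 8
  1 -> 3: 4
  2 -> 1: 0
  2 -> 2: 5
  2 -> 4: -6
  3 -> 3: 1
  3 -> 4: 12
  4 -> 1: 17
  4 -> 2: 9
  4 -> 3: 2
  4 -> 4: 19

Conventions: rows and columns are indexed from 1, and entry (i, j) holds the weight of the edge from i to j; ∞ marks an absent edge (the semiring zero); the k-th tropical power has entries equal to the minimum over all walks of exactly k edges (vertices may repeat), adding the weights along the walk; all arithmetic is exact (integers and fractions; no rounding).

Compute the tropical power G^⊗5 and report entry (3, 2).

G^⊗2:
  [8, 13, 5, 2]
  [5, 3, -4, -1]
  [29, 21, 2, 13]
  [9, 14, 3, 3]
G^⊗3:
  [13, 11, 4, 7]
  [3, 8, -3, -3]
  [21, 22, 3, 14]
  [14, 12, 4, 8]
G^⊗4:
  [11, 16, 5, 5]
  [8, 6, -2, 2]
  [22, 23, 4, 15]
  [12, 17, 5, 6]
G^⊗5:
  [16, 14, 6, 10]
  [6, 11, -1, 0]
  [23, 24, 5, 16]
  [17, 15, 6, 11]
Key observation: the optimum is the walk 3->3->3->3->4->2, with weight 1 + 1 + 1 + 12 + 9 = 24.
Optimal value attained by: walk 3->3->3->3->4->2.
Answer: (G^⊗5)[3][2] = 24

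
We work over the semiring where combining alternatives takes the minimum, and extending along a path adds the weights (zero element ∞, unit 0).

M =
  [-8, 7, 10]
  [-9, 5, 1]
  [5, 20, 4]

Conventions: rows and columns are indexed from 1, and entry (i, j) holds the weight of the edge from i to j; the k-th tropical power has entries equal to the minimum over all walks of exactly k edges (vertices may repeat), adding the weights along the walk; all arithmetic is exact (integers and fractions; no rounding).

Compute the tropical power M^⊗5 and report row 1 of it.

M^⊗2:
  [-16, -1, 2]
  [-17, -2, 1]
  [-3, 12, 8]
M^⊗3:
  [-24, -9, -6]
  [-25, -10, -7]
  [-11, 4, 7]
M^⊗4:
  [-32, -17, -14]
  [-33, -18, -15]
  [-19, -4, -1]
M^⊗5:
  [-40, -25, -22]
  [-41, -26, -23]
  [-27, -12, -9]
Answer: row 1 of M^⊗5 = [-40, -25, -22]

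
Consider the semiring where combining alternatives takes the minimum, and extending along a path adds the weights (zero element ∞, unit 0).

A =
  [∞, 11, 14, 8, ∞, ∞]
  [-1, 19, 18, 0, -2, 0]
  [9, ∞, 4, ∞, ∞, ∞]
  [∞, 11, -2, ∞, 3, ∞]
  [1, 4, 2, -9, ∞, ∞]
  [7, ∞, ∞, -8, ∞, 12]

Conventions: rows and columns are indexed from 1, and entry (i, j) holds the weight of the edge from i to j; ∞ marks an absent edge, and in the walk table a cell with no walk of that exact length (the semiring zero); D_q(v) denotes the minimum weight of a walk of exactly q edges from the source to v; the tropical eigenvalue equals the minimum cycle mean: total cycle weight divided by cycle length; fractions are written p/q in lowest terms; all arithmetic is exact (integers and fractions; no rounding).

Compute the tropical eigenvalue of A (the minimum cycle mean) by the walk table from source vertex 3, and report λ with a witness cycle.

q=0: [∞, ∞, 0, ∞, ∞, ∞]
q=1: [9, ∞, 4, ∞, ∞, ∞]
q=2: [13, 20, 8, 17, ∞, ∞]
q=3: [17, 24, 12, 20, 18, 20]
q=4: [19, 22, 16, 9, 22, 24]
q=5: [21, 20, 7, 13, 12, 22]
q=6: [13, 16, 11, 3, 16, 20]
Optimal cycle mean attained by: cycle 4->5->4, total 3 + (-9), length 2.
Answer: λ = -3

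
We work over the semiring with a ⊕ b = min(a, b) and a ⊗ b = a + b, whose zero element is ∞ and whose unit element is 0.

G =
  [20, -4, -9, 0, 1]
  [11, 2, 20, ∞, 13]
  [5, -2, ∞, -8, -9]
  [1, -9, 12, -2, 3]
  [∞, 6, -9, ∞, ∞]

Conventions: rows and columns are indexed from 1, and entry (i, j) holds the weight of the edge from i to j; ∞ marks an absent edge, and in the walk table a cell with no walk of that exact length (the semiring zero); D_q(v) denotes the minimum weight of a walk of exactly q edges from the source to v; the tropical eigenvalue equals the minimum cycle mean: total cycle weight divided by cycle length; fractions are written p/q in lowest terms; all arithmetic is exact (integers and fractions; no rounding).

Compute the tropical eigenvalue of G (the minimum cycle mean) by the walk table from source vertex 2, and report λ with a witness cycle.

q=0: [∞, 0, ∞, ∞, ∞]
q=1: [11, 2, 20, ∞, 13]
q=2: [13, 4, 2, 11, 11]
q=3: [7, 0, 2, -6, -7]
q=4: [-5, -15, -16, -8, -7]
q=5: [-11, -18, -16, -24, -25]
Optimal cycle mean attained by: cycle 3->5->3, total (-9) + (-9), length 2.
Answer: λ = -9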